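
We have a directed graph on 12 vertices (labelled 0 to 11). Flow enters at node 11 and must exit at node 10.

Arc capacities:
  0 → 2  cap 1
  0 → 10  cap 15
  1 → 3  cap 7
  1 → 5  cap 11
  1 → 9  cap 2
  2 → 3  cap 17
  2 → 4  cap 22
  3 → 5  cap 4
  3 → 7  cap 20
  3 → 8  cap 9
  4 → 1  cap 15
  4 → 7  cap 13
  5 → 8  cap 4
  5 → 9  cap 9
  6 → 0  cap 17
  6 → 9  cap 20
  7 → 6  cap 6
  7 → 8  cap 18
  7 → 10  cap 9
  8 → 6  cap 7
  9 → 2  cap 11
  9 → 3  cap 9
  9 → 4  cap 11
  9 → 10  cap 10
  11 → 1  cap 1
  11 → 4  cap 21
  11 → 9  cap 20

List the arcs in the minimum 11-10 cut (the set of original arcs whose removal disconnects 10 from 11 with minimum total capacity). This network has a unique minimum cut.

Min-cut arcs: {(7,6), (7,10), (8,6), (9,10)} (total capacity 32)

augment #1: 11→9→10 push 10
augment #2: 11→4→7→10 push 9
augment #3: 11→4→7→6→0→10 push 4
augment #4: 11→1→3→7→6→0→10 push 1
augment #5: 11→9→3→7→6→0→10 push 1
augment #6: 11→9→3→8→6→0→10 push 7
max flow = 32; residual-reachable set from 11 gives S-side
cut edges (S→T): {(7,6), (7,10), (8,6), (9,10)} total cap 32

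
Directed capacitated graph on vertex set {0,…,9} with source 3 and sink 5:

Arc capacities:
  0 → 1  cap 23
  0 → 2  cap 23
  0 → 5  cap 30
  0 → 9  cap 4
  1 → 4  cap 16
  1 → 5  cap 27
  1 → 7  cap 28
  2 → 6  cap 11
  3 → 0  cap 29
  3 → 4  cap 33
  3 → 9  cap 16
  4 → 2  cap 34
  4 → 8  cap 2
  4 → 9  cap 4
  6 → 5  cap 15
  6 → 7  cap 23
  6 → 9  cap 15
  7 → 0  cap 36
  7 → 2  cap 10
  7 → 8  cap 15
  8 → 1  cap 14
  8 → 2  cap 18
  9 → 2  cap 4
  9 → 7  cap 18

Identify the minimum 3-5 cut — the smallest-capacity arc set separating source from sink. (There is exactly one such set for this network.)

Min-cut arcs: {(2,6), (3,0), (4,8), (9,7)} (total capacity 60)

augment #1: 3→0→5 push 29
augment #2: 3→4→2→6→5 push 11
augment #3: 3→4→8→1→5 push 2
augment #4: 3→9→7→0→5 push 1
augment #5: 3→9→7→0→1→5 push 15
augment #6: 3→4→9→7→0→1→5 push 2
max flow = 60; residual-reachable set from 3 gives S-side
cut edges (S→T): {(2,6), (3,0), (4,8), (9,7)} total cap 60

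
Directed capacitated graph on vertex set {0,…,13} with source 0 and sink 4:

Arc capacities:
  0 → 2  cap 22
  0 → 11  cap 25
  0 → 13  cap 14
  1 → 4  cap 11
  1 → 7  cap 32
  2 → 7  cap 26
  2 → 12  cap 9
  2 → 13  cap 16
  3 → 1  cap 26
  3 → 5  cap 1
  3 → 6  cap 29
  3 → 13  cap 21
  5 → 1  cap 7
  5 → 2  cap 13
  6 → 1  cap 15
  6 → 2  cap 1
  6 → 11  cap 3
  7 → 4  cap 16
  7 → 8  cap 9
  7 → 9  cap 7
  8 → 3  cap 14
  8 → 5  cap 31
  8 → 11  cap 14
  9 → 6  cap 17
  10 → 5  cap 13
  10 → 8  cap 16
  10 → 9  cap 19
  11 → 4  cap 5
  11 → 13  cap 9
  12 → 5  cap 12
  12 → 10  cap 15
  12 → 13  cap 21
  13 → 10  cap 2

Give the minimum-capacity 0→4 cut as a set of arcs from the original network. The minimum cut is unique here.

augment #1: 0→11→4 push 5
augment #2: 0→2→7→4 push 16
augment #3: 0→2→12→5→1→4 push 6
augment #4: 0→13→10→5→1→4 push 1
augment #5: 0→13→10→8→3→1→4 push 1
max flow = 29; residual-reachable set from 0 gives S-side
cut edges (S→T): {(0,2), (11,4), (13,10)} total cap 29

Min-cut arcs: {(0,2), (11,4), (13,10)} (total capacity 29)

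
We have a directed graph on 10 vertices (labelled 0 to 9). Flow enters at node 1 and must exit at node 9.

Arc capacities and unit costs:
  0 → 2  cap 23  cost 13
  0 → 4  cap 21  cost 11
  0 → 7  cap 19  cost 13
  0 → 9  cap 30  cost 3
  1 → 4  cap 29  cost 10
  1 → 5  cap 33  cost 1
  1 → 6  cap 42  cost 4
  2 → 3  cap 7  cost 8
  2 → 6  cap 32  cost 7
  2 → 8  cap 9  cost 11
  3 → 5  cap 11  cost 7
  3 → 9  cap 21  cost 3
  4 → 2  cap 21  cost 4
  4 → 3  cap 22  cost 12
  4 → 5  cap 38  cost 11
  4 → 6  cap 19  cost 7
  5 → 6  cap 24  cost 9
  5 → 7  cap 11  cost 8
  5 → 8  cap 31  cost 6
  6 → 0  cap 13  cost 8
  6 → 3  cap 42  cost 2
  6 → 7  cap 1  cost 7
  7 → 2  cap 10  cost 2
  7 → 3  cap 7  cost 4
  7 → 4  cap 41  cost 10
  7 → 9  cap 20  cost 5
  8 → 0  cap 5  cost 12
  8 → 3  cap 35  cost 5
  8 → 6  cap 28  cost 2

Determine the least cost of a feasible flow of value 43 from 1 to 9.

Minimum cost for 43 units: 508

shortest-cost path #1: 1→6→3→9 push 21 @ unit cost 9 (adds 189)
shortest-cost path #2: 1→5→7→9 push 11 @ unit cost 14 (adds 154)
shortest-cost path #3: 1→6→0→9 push 11 @ unit cost 15 (adds 165)
total cost = 508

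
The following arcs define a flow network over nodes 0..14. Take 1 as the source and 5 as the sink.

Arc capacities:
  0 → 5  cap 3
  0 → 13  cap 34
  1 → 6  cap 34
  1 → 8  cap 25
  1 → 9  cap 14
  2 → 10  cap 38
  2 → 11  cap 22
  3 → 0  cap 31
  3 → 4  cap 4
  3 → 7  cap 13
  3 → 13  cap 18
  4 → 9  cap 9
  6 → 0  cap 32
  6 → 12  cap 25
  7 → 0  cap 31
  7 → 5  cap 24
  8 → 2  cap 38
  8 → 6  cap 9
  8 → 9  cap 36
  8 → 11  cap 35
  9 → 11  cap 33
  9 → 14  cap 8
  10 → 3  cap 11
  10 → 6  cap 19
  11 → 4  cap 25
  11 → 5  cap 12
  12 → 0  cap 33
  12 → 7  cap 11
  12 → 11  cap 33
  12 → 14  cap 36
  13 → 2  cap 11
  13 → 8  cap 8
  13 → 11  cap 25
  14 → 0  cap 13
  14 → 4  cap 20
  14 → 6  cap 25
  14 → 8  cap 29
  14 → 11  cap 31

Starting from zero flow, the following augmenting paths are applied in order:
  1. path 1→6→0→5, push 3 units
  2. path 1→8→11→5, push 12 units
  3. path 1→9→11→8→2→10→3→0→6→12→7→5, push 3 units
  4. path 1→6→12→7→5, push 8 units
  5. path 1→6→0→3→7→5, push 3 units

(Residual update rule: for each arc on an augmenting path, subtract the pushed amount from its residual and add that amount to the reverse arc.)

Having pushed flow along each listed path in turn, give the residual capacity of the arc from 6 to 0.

after path 1 (1→6→0→5, push 3): res(6,0)=29
after path 2 (1→8→11→5, push 12): res(6,0)=29
after path 3 (1→9→11→8→2→10→3→0→6→12→7→5, push 3): res(6,0)=32
after path 4 (1→6→12→7→5, push 8): res(6,0)=32
after path 5 (1→6→0→3→7→5, push 3): res(6,0)=29

Residual capacity of (6,0): 29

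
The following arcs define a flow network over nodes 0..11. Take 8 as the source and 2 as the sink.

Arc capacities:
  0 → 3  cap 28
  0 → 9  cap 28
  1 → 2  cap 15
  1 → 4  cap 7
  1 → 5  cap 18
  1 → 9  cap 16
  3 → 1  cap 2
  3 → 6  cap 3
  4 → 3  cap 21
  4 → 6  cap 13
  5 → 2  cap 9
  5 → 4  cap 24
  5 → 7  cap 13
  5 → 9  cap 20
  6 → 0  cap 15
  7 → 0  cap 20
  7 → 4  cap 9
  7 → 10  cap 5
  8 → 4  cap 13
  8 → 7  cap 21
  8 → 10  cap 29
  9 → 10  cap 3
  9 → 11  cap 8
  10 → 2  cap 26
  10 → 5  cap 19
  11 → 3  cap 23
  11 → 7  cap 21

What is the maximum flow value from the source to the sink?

augment #1: 8→10→2 bottleneck 26, total now 26
augment #2: 8→10→5→2 bottleneck 3, total now 29
augment #3: 8→4→3→1→2 bottleneck 2, total now 31
augment #4: 8→7→10→5→2 bottleneck 5, total now 36
augment #5: 8→7→0→9→10→5→2 bottleneck 1, total now 37

Maximum flow value: 37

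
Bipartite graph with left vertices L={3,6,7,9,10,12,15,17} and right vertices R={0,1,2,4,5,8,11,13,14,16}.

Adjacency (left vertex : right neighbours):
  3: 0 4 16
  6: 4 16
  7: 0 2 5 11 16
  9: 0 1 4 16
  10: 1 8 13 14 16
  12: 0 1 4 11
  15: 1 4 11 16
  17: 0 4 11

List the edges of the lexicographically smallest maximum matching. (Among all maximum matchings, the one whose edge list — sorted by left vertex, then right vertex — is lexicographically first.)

Lex-smallest maximum matching: {(3,0), (6,4), (7,2), (9,1), (10,8), (12,11), (15,16)}

|M| = 7 (so the lex-smallest maximum matching has 7 edges)
process left vertices in ascending order; for each, take the smallest-labelled available neighbour that still permits 7 edges overall, or leave it unmatched if none does
lex-smallest matching: {3-0, 6-4, 7-2, 9-1, 10-8, 12-11, 15-16}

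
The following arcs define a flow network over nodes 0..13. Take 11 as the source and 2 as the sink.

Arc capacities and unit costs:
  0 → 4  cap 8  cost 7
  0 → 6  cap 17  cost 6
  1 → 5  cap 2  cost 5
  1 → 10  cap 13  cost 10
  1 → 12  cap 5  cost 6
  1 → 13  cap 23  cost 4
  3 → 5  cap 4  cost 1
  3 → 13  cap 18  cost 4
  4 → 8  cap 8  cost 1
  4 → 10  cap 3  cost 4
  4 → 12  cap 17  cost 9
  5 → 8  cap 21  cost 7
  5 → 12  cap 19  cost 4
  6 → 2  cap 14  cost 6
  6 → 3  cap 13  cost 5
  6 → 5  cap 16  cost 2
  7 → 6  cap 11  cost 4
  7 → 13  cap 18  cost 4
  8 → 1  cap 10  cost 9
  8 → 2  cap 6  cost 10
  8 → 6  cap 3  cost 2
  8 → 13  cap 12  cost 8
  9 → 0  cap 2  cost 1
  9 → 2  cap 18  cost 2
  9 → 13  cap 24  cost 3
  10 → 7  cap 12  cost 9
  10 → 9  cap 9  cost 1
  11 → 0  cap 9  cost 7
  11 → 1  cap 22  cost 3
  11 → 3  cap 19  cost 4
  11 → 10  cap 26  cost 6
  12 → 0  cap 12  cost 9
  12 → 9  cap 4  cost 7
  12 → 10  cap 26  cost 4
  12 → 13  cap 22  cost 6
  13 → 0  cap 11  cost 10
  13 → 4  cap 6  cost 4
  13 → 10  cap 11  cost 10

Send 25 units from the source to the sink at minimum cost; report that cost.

Minimum cost for 25 units: 384

shortest-cost path #1: 11→10→9→2 push 9 @ unit cost 9 (adds 81)
shortest-cost path #2: 11→1→12→9→2 push 4 @ unit cost 18 (adds 72)
shortest-cost path #3: 11→0→6→2 push 9 @ unit cost 19 (adds 171)
shortest-cost path #4: 11→3→5→8→6→2 push 3 @ unit cost 20 (adds 60)
total cost = 384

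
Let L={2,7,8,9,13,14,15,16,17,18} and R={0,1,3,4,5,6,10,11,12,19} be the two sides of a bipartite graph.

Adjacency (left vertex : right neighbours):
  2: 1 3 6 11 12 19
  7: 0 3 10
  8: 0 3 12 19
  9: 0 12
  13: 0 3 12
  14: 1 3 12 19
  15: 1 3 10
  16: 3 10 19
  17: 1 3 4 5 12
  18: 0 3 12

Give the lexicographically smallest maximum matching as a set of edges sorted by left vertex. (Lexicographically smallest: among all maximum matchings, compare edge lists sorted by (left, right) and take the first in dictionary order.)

Lex-smallest maximum matching: {(2,6), (7,0), (8,3), (9,12), (14,1), (15,10), (16,19), (17,4)}

|M| = 8 (so the lex-smallest maximum matching has 8 edges)
process left vertices in ascending order; for each, take the smallest-labelled available neighbour that still permits 8 edges overall, or leave it unmatched if none does
lex-smallest matching: {2-6, 7-0, 8-3, 9-12, 14-1, 15-10, 16-19, 17-4}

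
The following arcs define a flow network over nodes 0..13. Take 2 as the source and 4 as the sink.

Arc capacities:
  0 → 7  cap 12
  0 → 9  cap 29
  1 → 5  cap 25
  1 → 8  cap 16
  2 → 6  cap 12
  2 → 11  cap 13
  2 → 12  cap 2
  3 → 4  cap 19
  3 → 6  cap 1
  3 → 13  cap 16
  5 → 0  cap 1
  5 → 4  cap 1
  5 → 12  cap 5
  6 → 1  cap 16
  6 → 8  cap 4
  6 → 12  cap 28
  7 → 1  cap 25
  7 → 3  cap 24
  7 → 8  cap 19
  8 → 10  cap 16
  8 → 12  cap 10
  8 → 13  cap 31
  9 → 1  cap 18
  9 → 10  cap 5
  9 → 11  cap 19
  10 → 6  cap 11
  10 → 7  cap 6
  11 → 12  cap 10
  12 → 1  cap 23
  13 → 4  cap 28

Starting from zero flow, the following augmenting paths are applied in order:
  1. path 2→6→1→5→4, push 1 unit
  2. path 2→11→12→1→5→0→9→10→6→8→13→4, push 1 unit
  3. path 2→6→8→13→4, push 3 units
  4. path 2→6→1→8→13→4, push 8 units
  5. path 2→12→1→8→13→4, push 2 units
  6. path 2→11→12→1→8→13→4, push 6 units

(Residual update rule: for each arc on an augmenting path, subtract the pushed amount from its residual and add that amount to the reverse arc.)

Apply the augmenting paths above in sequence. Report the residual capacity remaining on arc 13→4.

Residual capacity of (13,4): 8

after path 1 (2→6→1→5→4, push 1): res(13,4)=28
after path 2 (2→11→12→1→5→0→9→10→6→8→13→4, push 1): res(13,4)=27
after path 3 (2→6→8→13→4, push 3): res(13,4)=24
after path 4 (2→6→1→8→13→4, push 8): res(13,4)=16
after path 5 (2→12→1→8→13→4, push 2): res(13,4)=14
after path 6 (2→11→12→1→8→13→4, push 6): res(13,4)=8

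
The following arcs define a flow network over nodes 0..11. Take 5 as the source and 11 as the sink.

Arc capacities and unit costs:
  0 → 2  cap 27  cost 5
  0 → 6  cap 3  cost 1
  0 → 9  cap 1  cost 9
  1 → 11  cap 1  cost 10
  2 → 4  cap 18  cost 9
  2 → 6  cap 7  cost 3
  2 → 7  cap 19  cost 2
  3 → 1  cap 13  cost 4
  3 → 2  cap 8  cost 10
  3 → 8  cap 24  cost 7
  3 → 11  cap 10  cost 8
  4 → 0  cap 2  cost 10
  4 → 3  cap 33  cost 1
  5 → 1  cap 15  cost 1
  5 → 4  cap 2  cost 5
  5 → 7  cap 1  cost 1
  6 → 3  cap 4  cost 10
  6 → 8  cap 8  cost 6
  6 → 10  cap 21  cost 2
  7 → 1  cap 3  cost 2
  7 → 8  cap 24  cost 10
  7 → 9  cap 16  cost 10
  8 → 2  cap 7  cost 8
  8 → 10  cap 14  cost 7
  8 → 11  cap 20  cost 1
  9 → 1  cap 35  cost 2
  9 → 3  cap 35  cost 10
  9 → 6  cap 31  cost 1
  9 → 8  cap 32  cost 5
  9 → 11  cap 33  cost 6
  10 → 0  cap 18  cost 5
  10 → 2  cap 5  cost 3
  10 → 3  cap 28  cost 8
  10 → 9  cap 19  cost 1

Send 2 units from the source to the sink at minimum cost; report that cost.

shortest-cost path #1: 5→1→11 push 1 @ unit cost 11 (adds 11)
shortest-cost path #2: 5→7→8→11 push 1 @ unit cost 12 (adds 12)
total cost = 23

Minimum cost for 2 units: 23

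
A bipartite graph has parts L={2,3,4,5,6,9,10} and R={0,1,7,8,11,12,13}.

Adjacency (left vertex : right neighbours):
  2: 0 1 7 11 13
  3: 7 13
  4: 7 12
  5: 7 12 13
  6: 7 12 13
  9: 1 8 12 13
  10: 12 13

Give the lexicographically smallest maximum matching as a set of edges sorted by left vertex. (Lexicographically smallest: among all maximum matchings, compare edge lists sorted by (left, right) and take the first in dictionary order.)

|M| = 5 (so the lex-smallest maximum matching has 5 edges)
process left vertices in ascending order; for each, take the smallest-labelled available neighbour that still permits 5 edges overall, or leave it unmatched if none does
lex-smallest matching: {2-0, 3-7, 4-12, 5-13, 9-1}

Lex-smallest maximum matching: {(2,0), (3,7), (4,12), (5,13), (9,1)}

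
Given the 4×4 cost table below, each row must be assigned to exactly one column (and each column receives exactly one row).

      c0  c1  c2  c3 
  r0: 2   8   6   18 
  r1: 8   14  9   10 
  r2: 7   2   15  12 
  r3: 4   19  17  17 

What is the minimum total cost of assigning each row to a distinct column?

Minimum assignment cost: 22

optimal assignment: row0→col2 (cost 6), row1→col3 (cost 10), row2→col1 (cost 2), row3→col0 (cost 4)
total = 6 + 10 + 2 + 4 = 22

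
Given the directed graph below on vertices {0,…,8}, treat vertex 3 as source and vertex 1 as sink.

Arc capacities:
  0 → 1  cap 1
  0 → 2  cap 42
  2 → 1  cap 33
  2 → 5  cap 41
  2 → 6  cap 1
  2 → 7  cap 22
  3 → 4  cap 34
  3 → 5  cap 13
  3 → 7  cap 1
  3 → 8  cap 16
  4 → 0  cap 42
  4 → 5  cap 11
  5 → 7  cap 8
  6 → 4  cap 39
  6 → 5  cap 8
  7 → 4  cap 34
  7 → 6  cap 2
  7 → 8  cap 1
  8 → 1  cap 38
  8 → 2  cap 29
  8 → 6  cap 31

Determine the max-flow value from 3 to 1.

Maximum flow value: 51

augment #1: 3→8→1 bottleneck 16, total now 16
augment #2: 3→4→0→1 bottleneck 1, total now 17
augment #3: 3→7→8→1 bottleneck 1, total now 18
augment #4: 3→4→0→2→1 bottleneck 33, total now 51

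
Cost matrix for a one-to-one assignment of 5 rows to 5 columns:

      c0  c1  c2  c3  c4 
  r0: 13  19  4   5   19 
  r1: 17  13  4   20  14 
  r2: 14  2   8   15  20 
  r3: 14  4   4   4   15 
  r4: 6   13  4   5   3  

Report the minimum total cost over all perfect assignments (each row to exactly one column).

Minimum assignment cost: 26

optimal assignment: row0→col0 (cost 13), row1→col2 (cost 4), row2→col1 (cost 2), row3→col3 (cost 4), row4→col4 (cost 3)
total = 13 + 4 + 2 + 4 + 3 = 26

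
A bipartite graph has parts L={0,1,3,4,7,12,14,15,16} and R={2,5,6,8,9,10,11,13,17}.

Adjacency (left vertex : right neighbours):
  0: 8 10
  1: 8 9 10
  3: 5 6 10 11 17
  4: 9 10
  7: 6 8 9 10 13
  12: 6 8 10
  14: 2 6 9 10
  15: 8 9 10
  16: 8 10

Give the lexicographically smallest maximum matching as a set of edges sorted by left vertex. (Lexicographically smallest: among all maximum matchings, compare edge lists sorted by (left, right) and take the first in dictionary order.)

|M| = 7 (so the lex-smallest maximum matching has 7 edges)
process left vertices in ascending order; for each, take the smallest-labelled available neighbour that still permits 7 edges overall, or leave it unmatched if none does
lex-smallest matching: {0-8, 1-9, 3-5, 4-10, 7-13, 12-6, 14-2}

Lex-smallest maximum matching: {(0,8), (1,9), (3,5), (4,10), (7,13), (12,6), (14,2)}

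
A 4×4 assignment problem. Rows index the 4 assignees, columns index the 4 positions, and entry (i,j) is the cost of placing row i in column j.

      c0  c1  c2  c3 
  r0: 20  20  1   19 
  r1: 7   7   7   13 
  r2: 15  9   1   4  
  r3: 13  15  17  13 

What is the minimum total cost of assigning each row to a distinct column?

optimal assignment: row0→col2 (cost 1), row1→col1 (cost 7), row2→col3 (cost 4), row3→col0 (cost 13)
total = 1 + 7 + 4 + 13 = 25

Minimum assignment cost: 25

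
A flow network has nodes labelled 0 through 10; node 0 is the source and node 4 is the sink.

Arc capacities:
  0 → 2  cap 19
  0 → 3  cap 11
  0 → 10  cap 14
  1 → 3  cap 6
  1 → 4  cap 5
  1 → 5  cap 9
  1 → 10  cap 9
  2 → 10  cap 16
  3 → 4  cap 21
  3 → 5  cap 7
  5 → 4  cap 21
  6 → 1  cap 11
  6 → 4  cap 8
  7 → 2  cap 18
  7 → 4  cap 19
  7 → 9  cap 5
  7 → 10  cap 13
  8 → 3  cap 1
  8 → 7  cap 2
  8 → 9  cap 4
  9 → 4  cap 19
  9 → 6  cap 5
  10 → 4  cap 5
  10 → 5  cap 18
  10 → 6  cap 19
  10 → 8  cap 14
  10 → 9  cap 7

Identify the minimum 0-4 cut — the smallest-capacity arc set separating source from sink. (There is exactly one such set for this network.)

Min-cut arcs: {(0,3), (0,10), (2,10)} (total capacity 41)

augment #1: 0→3→4 push 11
augment #2: 0→10→4 push 5
augment #3: 0→10→5→4 push 9
augment #4: 0→2→10→5→4 push 9
augment #5: 0→2→10→6→4 push 7
max flow = 41; residual-reachable set from 0 gives S-side
cut edges (S→T): {(0,3), (0,10), (2,10)} total cap 41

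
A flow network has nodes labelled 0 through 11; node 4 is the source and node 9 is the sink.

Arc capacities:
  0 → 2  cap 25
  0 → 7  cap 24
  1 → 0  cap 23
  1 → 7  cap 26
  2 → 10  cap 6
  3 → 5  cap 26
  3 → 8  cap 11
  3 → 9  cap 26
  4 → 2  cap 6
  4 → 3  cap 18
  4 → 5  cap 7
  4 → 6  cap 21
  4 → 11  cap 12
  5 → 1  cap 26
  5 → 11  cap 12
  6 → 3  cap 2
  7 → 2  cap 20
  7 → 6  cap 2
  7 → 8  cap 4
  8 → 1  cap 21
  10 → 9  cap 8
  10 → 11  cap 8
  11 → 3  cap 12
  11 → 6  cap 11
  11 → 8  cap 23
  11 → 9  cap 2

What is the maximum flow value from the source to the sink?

augment #1: 4→3→9 bottleneck 18, total now 18
augment #2: 4→11→9 bottleneck 2, total now 20
augment #3: 4→2→10→9 bottleneck 6, total now 26
augment #4: 4→6→3→9 bottleneck 2, total now 28
augment #5: 4→11→3→9 bottleneck 6, total now 34

Maximum flow value: 34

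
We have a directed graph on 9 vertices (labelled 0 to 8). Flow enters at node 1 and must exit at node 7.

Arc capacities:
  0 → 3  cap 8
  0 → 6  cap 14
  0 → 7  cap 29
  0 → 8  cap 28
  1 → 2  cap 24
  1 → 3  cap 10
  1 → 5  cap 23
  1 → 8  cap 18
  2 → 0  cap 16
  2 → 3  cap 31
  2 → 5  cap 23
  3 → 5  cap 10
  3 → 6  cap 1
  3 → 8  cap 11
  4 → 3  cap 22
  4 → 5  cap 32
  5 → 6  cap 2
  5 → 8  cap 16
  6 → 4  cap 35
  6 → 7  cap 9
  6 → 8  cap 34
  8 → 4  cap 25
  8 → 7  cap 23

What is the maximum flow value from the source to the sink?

Maximum flow value: 42

augment #1: 1→8→7 bottleneck 18, total now 18
augment #2: 1→2→0→7 bottleneck 16, total now 34
augment #3: 1→3→6→7 bottleneck 1, total now 35
augment #4: 1→3→8→7 bottleneck 5, total now 40
augment #5: 1→5→6→7 bottleneck 2, total now 42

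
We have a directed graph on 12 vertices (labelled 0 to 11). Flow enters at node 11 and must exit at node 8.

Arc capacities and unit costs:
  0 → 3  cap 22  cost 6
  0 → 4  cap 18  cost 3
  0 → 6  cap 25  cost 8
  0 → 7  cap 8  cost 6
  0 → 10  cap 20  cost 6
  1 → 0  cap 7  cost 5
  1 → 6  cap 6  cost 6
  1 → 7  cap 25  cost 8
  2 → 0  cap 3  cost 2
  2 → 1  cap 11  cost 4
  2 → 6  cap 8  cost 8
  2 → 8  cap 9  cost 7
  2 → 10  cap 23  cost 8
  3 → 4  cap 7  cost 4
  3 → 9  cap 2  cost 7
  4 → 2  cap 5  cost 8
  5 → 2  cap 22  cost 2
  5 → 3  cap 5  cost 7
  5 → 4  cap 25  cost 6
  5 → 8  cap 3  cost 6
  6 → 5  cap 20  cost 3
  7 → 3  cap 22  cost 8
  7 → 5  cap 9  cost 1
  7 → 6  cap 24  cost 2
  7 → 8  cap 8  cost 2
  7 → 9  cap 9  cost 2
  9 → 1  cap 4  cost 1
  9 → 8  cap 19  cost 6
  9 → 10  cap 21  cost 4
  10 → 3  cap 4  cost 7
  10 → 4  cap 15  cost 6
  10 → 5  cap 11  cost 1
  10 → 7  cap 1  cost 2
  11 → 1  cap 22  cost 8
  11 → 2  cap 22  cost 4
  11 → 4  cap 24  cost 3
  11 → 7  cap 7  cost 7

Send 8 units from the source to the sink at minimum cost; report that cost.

shortest-cost path #1: 11→7→8 push 7 @ unit cost 9 (adds 63)
shortest-cost path #2: 11→2→8 push 1 @ unit cost 11 (adds 11)
total cost = 74

Minimum cost for 8 units: 74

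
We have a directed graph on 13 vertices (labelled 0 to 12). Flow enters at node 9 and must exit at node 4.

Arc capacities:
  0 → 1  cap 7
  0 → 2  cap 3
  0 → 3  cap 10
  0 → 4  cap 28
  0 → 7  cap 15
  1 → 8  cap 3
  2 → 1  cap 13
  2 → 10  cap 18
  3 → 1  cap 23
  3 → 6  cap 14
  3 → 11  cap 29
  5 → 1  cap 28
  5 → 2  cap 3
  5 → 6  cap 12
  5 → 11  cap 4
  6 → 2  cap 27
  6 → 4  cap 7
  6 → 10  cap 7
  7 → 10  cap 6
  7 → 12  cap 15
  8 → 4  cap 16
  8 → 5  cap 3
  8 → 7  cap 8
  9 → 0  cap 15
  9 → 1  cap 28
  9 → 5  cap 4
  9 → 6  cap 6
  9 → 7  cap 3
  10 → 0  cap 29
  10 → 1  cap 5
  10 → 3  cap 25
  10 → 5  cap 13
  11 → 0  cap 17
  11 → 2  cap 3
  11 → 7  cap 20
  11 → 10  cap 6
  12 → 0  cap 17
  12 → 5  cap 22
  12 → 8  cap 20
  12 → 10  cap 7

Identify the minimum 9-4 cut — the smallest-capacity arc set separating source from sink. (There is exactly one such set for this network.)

Min-cut arcs: {(1,8), (9,0), (9,5), (9,6), (9,7)} (total capacity 31)

augment #1: 9→0→4 push 15
augment #2: 9→6→4 push 6
augment #3: 9→1→8→4 push 3
augment #4: 9→5→6→4 push 1
augment #5: 9→5→11→0→4 push 3
augment #6: 9→7→10→0→4 push 3
max flow = 31; residual-reachable set from 9 gives S-side
cut edges (S→T): {(1,8), (9,0), (9,5), (9,6), (9,7)} total cap 31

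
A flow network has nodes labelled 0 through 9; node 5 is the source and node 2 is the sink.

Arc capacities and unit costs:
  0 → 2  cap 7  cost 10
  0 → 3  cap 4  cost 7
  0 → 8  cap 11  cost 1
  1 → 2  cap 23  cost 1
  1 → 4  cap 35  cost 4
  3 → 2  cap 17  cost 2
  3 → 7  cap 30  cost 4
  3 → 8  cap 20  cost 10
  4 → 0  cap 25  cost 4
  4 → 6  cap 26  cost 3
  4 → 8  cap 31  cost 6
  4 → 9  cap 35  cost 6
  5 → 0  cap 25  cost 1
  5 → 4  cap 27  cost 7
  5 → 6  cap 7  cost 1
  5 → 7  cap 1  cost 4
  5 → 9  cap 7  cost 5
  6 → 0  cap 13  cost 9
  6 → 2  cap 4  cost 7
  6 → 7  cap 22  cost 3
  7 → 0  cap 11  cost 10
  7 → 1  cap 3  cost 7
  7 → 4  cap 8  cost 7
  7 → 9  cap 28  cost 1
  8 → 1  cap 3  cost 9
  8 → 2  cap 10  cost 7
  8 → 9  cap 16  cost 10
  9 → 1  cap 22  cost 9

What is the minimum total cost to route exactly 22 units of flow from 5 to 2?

shortest-cost path #1: 5→6→2 push 4 @ unit cost 8 (adds 32)
shortest-cost path #2: 5→0→8→2 push 10 @ unit cost 9 (adds 90)
shortest-cost path #3: 5→0→3→2 push 4 @ unit cost 10 (adds 40)
shortest-cost path #4: 5→0→2 push 4 @ unit cost 11 (adds 44)
total cost = 206

Minimum cost for 22 units: 206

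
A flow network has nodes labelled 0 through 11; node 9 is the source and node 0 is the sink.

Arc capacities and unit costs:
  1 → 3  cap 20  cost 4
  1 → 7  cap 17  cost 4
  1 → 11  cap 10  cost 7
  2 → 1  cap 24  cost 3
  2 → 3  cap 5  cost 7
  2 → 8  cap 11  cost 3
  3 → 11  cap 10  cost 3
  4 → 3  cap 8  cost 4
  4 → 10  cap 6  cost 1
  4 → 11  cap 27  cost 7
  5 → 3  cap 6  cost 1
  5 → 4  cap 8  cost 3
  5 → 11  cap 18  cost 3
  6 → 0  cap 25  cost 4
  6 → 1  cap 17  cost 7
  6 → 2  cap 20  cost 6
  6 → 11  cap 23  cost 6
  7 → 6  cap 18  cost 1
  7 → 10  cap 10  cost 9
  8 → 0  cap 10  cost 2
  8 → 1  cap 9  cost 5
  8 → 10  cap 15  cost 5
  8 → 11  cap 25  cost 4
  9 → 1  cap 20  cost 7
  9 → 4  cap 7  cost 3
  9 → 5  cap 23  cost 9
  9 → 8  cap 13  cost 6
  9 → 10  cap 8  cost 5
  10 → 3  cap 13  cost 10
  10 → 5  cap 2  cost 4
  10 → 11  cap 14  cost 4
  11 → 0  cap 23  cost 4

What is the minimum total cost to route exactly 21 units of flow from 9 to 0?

Minimum cost for 21 units: 217

shortest-cost path #1: 9→8→0 push 10 @ unit cost 8 (adds 80)
shortest-cost path #2: 9→4→10→11→0 push 6 @ unit cost 12 (adds 72)
shortest-cost path #3: 9→10→11→0 push 5 @ unit cost 13 (adds 65)
total cost = 217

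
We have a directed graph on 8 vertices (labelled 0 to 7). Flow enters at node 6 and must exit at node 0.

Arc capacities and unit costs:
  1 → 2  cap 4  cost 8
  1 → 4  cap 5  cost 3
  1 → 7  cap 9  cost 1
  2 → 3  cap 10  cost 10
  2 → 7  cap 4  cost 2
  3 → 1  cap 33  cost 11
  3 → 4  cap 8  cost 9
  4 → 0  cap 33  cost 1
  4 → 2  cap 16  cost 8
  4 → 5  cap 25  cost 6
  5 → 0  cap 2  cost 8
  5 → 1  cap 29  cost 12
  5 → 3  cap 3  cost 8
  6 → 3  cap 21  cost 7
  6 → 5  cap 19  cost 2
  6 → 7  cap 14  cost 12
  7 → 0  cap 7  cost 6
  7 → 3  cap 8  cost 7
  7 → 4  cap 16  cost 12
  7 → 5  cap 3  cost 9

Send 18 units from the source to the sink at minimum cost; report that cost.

Minimum cost for 18 units: 300

shortest-cost path #1: 6→5→0 push 2 @ unit cost 10 (adds 20)
shortest-cost path #2: 6→3→4→0 push 8 @ unit cost 17 (adds 136)
shortest-cost path #3: 6→7→0 push 7 @ unit cost 18 (adds 126)
shortest-cost path #4: 6→5→1→4→0 push 1 @ unit cost 18 (adds 18)
total cost = 300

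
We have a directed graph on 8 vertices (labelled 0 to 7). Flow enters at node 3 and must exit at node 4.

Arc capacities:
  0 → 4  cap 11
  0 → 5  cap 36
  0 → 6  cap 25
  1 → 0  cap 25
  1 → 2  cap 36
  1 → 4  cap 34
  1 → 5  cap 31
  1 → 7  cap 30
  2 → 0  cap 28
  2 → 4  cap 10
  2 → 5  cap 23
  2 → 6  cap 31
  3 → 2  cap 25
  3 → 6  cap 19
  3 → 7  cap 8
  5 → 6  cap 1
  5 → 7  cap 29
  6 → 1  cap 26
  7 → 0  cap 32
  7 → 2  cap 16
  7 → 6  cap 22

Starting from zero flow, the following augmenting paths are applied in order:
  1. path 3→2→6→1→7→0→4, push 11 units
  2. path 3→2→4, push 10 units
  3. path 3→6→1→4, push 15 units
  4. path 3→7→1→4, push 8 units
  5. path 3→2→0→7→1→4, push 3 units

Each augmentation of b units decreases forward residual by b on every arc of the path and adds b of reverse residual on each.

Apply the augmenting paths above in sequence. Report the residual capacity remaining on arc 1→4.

after path 1 (3→2→6→1→7→0→4, push 11): res(1,4)=34
after path 2 (3→2→4, push 10): res(1,4)=34
after path 3 (3→6→1→4, push 15): res(1,4)=19
after path 4 (3→7→1→4, push 8): res(1,4)=11
after path 5 (3→2→0→7→1→4, push 3): res(1,4)=8

Residual capacity of (1,4): 8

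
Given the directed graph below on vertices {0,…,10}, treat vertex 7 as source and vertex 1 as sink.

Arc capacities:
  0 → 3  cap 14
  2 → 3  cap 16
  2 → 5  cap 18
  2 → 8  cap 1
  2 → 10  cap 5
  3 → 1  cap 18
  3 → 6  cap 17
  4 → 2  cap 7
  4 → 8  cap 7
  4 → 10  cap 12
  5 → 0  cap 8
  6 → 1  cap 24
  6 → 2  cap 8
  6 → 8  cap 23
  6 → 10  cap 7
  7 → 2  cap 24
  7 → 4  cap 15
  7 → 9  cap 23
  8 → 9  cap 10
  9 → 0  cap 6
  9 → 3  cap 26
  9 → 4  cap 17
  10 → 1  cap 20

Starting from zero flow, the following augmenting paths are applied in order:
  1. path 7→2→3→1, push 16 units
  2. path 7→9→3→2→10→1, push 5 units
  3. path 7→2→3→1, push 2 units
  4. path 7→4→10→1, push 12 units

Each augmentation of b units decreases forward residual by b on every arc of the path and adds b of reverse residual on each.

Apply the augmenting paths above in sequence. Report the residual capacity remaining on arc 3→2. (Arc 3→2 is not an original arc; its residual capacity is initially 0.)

Residual capacity of (3,2): 13

after path 1 (7→2→3→1, push 16): res(3,2)=16
after path 2 (7→9→3→2→10→1, push 5): res(3,2)=11
after path 3 (7→2→3→1, push 2): res(3,2)=13
after path 4 (7→4→10→1, push 12): res(3,2)=13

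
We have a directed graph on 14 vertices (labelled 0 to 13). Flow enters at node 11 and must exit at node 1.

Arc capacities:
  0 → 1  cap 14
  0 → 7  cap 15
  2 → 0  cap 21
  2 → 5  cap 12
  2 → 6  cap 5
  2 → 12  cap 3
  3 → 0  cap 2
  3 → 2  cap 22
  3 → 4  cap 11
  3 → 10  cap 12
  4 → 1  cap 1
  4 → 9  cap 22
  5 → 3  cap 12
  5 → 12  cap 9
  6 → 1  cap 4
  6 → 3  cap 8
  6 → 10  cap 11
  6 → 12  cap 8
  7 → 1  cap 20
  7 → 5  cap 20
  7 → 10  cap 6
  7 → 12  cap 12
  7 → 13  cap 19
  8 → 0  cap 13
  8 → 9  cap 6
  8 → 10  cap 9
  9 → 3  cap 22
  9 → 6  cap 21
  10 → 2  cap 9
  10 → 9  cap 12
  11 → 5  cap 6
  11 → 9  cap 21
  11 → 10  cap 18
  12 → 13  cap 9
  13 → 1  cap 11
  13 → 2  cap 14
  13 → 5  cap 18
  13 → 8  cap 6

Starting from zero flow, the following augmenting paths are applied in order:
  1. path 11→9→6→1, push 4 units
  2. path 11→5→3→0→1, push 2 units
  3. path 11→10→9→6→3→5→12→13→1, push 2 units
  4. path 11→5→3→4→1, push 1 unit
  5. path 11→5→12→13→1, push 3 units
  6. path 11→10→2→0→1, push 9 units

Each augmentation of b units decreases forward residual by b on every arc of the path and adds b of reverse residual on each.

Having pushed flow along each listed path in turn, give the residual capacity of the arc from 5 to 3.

after path 1 (11→9→6→1, push 4): res(5,3)=12
after path 2 (11→5→3→0→1, push 2): res(5,3)=10
after path 3 (11→10→9→6→3→5→12→13→1, push 2): res(5,3)=12
after path 4 (11→5→3→4→1, push 1): res(5,3)=11
after path 5 (11→5→12→13→1, push 3): res(5,3)=11
after path 6 (11→10→2→0→1, push 9): res(5,3)=11

Residual capacity of (5,3): 11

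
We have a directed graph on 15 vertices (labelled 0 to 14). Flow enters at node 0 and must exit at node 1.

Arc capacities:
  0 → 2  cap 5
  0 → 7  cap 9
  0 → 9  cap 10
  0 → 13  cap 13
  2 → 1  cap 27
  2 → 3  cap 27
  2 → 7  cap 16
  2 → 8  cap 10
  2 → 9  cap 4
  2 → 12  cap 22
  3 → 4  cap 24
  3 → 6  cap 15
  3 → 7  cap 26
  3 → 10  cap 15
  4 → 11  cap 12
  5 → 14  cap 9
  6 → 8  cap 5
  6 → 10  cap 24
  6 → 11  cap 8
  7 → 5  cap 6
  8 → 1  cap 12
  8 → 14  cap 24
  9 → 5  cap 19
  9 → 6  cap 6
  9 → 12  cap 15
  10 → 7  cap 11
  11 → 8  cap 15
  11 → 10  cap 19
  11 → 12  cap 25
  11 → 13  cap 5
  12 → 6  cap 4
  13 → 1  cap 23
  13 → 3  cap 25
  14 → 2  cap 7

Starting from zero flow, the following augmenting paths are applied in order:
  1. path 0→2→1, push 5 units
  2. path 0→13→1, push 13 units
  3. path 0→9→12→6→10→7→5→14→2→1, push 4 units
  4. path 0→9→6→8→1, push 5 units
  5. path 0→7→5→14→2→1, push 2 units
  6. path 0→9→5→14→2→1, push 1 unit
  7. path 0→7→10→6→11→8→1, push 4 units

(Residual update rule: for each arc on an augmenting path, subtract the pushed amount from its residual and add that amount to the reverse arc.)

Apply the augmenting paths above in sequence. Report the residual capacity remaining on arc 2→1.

Residual capacity of (2,1): 15

after path 1 (0→2→1, push 5): res(2,1)=22
after path 2 (0→13→1, push 13): res(2,1)=22
after path 3 (0→9→12→6→10→7→5→14→2→1, push 4): res(2,1)=18
after path 4 (0→9→6→8→1, push 5): res(2,1)=18
after path 5 (0→7→5→14→2→1, push 2): res(2,1)=16
after path 6 (0→9→5→14→2→1, push 1): res(2,1)=15
after path 7 (0→7→10→6→11→8→1, push 4): res(2,1)=15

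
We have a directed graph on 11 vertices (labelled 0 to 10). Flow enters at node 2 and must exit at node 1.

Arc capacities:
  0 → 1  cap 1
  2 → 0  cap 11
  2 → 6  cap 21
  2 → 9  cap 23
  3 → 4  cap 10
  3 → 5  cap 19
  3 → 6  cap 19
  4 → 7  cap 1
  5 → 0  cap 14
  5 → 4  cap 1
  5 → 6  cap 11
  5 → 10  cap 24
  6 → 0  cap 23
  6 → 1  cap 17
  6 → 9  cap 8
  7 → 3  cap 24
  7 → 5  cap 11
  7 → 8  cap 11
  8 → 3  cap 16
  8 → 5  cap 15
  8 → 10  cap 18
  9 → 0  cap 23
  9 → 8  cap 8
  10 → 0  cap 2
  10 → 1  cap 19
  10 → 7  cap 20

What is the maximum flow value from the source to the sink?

augment #1: 2→0→1 bottleneck 1, total now 1
augment #2: 2→6→1 bottleneck 17, total now 18
augment #3: 2→9→8→10→1 bottleneck 8, total now 26

Maximum flow value: 26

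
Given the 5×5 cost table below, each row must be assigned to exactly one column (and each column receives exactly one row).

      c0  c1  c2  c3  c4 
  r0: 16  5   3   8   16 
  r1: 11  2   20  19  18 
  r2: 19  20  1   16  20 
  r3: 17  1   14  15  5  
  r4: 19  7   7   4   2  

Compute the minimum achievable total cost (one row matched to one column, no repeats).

Minimum assignment cost: 23

optimal assignment: row0→col3 (cost 8), row1→col0 (cost 11), row2→col2 (cost 1), row3→col1 (cost 1), row4→col4 (cost 2)
total = 8 + 11 + 1 + 1 + 2 = 23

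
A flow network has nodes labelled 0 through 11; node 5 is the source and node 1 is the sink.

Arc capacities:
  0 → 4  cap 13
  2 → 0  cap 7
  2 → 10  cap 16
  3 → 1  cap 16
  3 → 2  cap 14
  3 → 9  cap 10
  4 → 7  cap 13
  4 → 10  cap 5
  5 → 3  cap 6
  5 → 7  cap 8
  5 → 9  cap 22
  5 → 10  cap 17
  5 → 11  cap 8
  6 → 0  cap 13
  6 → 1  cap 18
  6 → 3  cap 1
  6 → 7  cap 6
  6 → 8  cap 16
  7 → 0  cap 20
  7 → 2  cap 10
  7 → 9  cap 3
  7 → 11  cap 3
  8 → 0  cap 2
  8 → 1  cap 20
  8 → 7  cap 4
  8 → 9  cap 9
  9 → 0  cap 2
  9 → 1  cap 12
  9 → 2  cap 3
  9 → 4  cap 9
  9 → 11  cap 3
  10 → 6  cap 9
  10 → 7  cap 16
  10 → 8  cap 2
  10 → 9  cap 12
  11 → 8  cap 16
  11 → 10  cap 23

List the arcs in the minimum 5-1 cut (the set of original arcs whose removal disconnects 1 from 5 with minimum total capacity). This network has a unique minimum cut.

augment #1: 5→3→1 push 6
augment #2: 5→9→1 push 12
augment #3: 5→10→6→1 push 9
augment #4: 5→10→8→1 push 2
augment #5: 5→11→8→1 push 8
augment #6: 5→7→11→8→1 push 3
augment #7: 5→9→11→8→1 push 3
max flow = 43; residual-reachable set from 5 gives S-side
cut edges (S→T): {(5,3), (5,11), (7,11), (9,1), (9,11), (10,6), (10,8)} total cap 43

Min-cut arcs: {(5,3), (5,11), (7,11), (9,1), (9,11), (10,6), (10,8)} (total capacity 43)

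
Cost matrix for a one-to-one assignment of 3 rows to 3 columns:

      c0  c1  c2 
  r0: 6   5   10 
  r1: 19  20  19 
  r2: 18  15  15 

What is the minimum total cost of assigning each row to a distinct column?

Minimum assignment cost: 39

optimal assignment: row0→col1 (cost 5), row1→col0 (cost 19), row2→col2 (cost 15)
total = 5 + 19 + 15 = 39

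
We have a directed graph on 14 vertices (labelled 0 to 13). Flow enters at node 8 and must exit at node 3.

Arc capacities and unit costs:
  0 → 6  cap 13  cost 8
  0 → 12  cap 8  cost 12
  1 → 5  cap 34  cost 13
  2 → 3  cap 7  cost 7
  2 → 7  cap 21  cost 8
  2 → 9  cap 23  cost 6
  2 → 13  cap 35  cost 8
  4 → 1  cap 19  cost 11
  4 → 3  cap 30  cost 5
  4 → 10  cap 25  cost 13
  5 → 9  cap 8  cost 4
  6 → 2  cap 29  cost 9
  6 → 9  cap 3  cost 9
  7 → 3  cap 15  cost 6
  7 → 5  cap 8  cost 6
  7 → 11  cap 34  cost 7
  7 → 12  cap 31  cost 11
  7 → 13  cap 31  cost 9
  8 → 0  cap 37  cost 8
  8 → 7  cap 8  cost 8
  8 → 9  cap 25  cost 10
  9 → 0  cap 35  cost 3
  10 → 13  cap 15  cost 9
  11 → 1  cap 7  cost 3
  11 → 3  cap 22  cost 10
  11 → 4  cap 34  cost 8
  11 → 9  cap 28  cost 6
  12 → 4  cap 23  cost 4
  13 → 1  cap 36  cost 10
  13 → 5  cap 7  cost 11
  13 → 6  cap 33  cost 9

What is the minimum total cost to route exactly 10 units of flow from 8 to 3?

shortest-cost path #1: 8→7→3 push 8 @ unit cost 14 (adds 112)
shortest-cost path #2: 8→0→12→4→3 push 2 @ unit cost 29 (adds 58)
total cost = 170

Minimum cost for 10 units: 170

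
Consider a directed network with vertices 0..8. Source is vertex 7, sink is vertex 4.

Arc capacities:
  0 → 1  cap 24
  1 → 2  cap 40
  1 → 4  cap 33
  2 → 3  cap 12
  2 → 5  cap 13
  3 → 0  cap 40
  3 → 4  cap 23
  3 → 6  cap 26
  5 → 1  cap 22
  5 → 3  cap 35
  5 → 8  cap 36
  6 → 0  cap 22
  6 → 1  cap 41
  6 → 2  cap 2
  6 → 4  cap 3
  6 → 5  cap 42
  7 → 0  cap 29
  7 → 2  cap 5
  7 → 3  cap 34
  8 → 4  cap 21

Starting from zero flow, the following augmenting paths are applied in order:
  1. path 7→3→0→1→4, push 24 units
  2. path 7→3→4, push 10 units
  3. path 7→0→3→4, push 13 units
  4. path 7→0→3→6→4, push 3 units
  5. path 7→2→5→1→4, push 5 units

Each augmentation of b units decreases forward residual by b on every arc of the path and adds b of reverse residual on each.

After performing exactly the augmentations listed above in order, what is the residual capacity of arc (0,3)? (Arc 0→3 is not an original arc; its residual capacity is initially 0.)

after path 1 (7→3→0→1→4, push 24): res(0,3)=24
after path 2 (7→3→4, push 10): res(0,3)=24
after path 3 (7→0→3→4, push 13): res(0,3)=11
after path 4 (7→0→3→6→4, push 3): res(0,3)=8
after path 5 (7→2→5→1→4, push 5): res(0,3)=8

Residual capacity of (0,3): 8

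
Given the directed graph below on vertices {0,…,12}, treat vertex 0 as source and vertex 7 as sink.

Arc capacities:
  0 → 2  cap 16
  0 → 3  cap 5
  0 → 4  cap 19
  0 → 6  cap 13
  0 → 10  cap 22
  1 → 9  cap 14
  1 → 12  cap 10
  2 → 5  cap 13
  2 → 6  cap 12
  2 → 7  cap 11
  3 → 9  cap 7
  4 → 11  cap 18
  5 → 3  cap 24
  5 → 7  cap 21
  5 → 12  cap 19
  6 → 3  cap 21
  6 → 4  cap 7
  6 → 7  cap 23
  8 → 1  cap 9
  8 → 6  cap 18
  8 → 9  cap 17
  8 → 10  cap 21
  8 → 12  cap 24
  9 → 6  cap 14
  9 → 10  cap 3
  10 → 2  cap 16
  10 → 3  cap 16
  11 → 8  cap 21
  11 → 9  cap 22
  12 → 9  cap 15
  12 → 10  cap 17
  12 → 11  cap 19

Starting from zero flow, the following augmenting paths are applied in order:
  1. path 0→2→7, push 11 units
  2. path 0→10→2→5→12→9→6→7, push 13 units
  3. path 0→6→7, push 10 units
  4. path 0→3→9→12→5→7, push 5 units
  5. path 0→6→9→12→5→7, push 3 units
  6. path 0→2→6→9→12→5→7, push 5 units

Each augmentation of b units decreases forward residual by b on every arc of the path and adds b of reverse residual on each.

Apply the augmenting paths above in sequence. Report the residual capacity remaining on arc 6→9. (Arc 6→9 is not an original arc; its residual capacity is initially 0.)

after path 1 (0→2→7, push 11): res(6,9)=0
after path 2 (0→10→2→5→12→9→6→7, push 13): res(6,9)=13
after path 3 (0→6→7, push 10): res(6,9)=13
after path 4 (0→3→9→12→5→7, push 5): res(6,9)=13
after path 5 (0→6→9→12→5→7, push 3): res(6,9)=10
after path 6 (0→2→6→9→12→5→7, push 5): res(6,9)=5

Residual capacity of (6,9): 5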